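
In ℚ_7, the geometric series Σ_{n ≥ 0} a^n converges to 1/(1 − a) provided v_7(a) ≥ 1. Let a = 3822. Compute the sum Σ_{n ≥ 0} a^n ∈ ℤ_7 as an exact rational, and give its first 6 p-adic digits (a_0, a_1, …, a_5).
Σ a^n = 1/(1 − a) = -1/3821;  first 6 digits = (1, 0, 1, 4, 2, 1)

v_7(a) = 2 ≥ 1, so the series converges in ℤ_7 to 1/(1 − a) = 1/(1 − 3822) = -1/3821. Expand this rational in ℤ_7: compute digits iteratively via d_i = x_i mod 7, x_{i+1} = (x_i − d_i)/7. The first 6 digits are (1, 0, 1, 4, 2, 1).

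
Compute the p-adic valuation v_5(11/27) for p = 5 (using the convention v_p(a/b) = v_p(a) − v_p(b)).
v_5(11/27) = 0

Factor powers of 5 from the numerator and denominator of the reduced fraction: 11 = 5^0 · 11 and 27 = 5^0 · 27. Apply v_p(a/b) = v_p(a) − v_p(b): v_5(11/27) = 0 − 0 = 0.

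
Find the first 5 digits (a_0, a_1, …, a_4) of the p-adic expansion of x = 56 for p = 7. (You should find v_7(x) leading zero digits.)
(a_0, …, a_4) = (0, 1, 1, 0, 0)

v_7(56) = 1, so a_0 = ... = a_0 = 0. Factor out: x = 7^1 · u with u = 8 a unit in ℤ_7. Expand u iteratively via a_{v+i} = u_i mod 7, u_{i+1} = (u_i − a_{v+i})/7:
  u_0 = 8;  a_1 = 1;  u_1 = (u_0 − 1)/7 = 1
  u_1 = 1;  a_2 = 1;  u_2 = (u_1 − 1)/7 = 0
  u_2 = 0;  a_3 = 0;  u_3 = (u_2 − 0)/7 = 0
  u_3 = 0;  a_4 = 0;  u_4 = (u_3 − 0)/7 = 0
Digits: (0, 1, 1, 0, 0).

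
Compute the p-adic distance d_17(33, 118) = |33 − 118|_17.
d_17(33, 118) = 1/17

Step 1 — x − y = 33 − 118 = -85. Step 2 — v_17(-85) = 1 (factor: -85 = −(17^1 · 5); the sign does not affect v_p). Step 3 — |x − y|_17 = 17^{-1} = 1/17.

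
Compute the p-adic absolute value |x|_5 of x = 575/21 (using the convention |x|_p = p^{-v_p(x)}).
|575/21|_5 = 1/25

Step 1 — compute v_5(x) by factoring powers of 5 out of the numerator and denominator: v_5(575/21) = 2. Step 2 — apply |x|_p = p^{-v_p(x)} = 5^{-2} = 1/25.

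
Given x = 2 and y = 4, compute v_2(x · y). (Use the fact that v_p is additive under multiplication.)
v_2(8) = 3

v_p(x) = 1 (factor: 2 = 2^1 · 1); v_p(y) = 2 (factor: 4 = 2^2 · 1). Additivity: v_p(xy) = v_p(x) + v_p(y) = 1 + 2 = 3. (Direct check: xy = 8 = 2^3 · (1).)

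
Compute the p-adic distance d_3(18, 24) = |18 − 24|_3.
d_3(18, 24) = 1/3

Step 1 — x − y = 18 − 24 = -6. Step 2 — v_3(-6) = 1 (factor: -6 = −(3^1 · 2); the sign does not affect v_p). Step 3 — |x − y|_3 = 3^{-1} = 1/3.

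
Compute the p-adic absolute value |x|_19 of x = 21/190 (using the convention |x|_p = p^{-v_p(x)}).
|21/190|_19 = 19

Step 1 — compute v_19(x) by factoring powers of 19 out of the numerator and denominator: v_19(21/190) = -1. Step 2 — apply |x|_p = p^{-v_p(x)} = 19^{1} = 19.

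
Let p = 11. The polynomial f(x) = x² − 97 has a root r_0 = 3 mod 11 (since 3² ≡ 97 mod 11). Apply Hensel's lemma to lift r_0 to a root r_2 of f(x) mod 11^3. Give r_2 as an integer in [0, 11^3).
r_2 = 179 (mod 1331)

Hensel's recurrence: r_{i+1} = r_i − f(r_i)·(f′(r_i))^{-1} mod 11^{i+2}, with f′(x) = 2x. Iterate:
  r_0 = 3 (mod 11)
  r_1 = 58 (mod 121)
  r_2 = 179 (mod 1331)
Final: r_2 = 179, and one checks f(r_2) ≡ 0 mod 11^3.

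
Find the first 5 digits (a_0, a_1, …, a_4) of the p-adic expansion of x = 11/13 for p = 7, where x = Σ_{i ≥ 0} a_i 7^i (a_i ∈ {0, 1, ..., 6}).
(a_0, …, a_4) = (3, 4, 1, 3, 6)

v_7(11/13) = 0 (numerator and denominator both coprime to 7), so x ∈ ℤ_7^×. Compute digits iteratively via a_i = x_i mod 7, x_{i+1} = (x_i − a_i)/7, with x_0 = x:
  x_0 = 11/13;  a_0 = 3;  x_1 = (x_0 − 3)/7 = -4/13
  x_1 = -4/13;  a_1 = 4;  x_2 = (x_1 − 4)/7 = -8/13
  x_2 = -8/13;  a_2 = 1;  x_3 = (x_2 − 1)/7 = -3/13
  x_3 = -3/13;  a_3 = 3;  x_4 = (x_3 − 3)/7 = -6/13
  x_4 = -6/13;  a_4 = 6;  x_5 = (x_4 − 6)/7 = -12/13
Digits: (3, 4, 1, 3, 6).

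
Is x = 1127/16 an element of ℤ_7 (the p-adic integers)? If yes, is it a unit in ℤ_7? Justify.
x ∈ ℤ_7 but not a unit; v_7(x) = 2 > 0

ℤ_7 = {x ∈ ℚ_7 : v_7(x) ≥ 0} and ℤ_7^× = {x ∈ ℤ_7 : v_7(x) = 0}. Here v_7(1127/16) = v_7(num) − v_7(den) = 2; compare against these criteria.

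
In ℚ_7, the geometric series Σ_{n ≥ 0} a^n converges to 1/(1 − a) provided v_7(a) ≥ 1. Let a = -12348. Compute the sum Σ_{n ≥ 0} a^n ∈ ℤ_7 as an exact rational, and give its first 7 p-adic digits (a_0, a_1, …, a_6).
Σ a^n = 1/(1 − a) = 1/12349;  first 7 digits = (1, 0, 0, 6, 1, 6, 0)

v_7(a) = 3 ≥ 1, so the series converges in ℤ_7 to 1/(1 − a) = 1/(1 − (-12348)) = 1/12349. Expand this rational in ℤ_7: compute digits iteratively via d_i = x_i mod 7, x_{i+1} = (x_i − d_i)/7. The first 7 digits are (1, 0, 0, 6, 1, 6, 0).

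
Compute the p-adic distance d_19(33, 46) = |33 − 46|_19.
d_19(33, 46) = 1

Step 1 — x − y = 33 − 46 = -13. Step 2 — v_19(-13) = 0 (factor: -13 = −(19^0 · 13); the sign does not affect v_p). Step 3 — |x − y|_19 = 19^{0} = 1.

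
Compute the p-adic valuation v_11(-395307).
v_11(-395307) = 4

v_11(n) is the largest exponent k such that 11^k divides n. Factor out: -395307 = -11^4 · 27. (Sign doesn't affect v_p.) So v_11(-395307) = 4.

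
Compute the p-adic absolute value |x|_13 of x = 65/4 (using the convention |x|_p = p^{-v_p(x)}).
|65/4|_13 = 1/13

Step 1 — compute v_13(x) by factoring powers of 13 out of the numerator and denominator: v_13(65/4) = 1. Step 2 — apply |x|_p = p^{-v_p(x)} = 13^{-1} = 1/13.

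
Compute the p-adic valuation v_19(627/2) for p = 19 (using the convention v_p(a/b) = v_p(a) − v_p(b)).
v_19(627/2) = 1

Factor powers of 19 from the numerator and denominator of the reduced fraction: 627 = 19^1 · 33 and 2 = 19^0 · 2. Apply v_p(a/b) = v_p(a) − v_p(b): v_19(627/2) = 1 − 0 = 1.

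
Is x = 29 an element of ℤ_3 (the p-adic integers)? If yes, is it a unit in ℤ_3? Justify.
x ∈ ℤ_3^× (unit); v_3(x) = 0

ℤ_3 = {x ∈ ℚ_3 : v_3(x) ≥ 0} and ℤ_3^× = {x ∈ ℤ_3 : v_3(x) = 0}. Here v_3(29) = v_3(num) − v_3(den) = 0; compare against these criteria.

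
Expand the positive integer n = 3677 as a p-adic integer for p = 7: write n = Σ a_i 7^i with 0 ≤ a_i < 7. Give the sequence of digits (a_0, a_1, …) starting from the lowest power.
(a_0, a_1, …) = (2, 0, 5, 3, 1)

Repeated division by 7 gives the digits low-to-high: 3677 = 2 + 5·7^2 + 3·7^3 + 1·7^4. Digit sequence: (2, 0, 5, 3, 1).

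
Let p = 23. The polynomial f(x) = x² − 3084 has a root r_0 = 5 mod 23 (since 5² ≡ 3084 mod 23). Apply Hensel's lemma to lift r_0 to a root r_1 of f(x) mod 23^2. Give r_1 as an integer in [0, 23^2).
r_1 = 258 (mod 529)

Hensel's recurrence: r_{i+1} = r_i − f(r_i)·(f′(r_i))^{-1} mod 23^{i+2}, with f′(x) = 2x. Iterate:
  r_0 = 5 (mod 23)
  r_1 = 258 (mod 529)
Final: r_1 = 258, and one checks f(r_1) ≡ 0 mod 23^2.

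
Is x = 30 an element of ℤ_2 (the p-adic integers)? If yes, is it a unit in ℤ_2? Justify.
x ∈ ℤ_2 but not a unit; v_2(x) = 1 > 0

ℤ_2 = {x ∈ ℚ_2 : v_2(x) ≥ 0} and ℤ_2^× = {x ∈ ℤ_2 : v_2(x) = 0}. Here v_2(30) = v_2(num) − v_2(den) = 1; compare against these criteria.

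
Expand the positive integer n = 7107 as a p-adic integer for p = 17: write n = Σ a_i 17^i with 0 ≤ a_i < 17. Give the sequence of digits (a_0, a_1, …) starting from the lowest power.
(a_0, a_1, …) = (1, 10, 7, 1)

Repeated division by 17 gives the digits low-to-high: 7107 = 1 + 10·17^1 + 7·17^2 + 1·17^3. Digit sequence: (1, 10, 7, 1).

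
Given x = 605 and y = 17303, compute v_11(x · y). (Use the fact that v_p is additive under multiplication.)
v_11(10468315) = 5

v_p(x) = 2 (factor: 605 = 11^2 · 5); v_p(y) = 3 (factor: 17303 = 11^3 · 13). Additivity: v_p(xy) = v_p(x) + v_p(y) = 2 + 3 = 5. (Direct check: xy = 10468315 = 11^5 · (65).)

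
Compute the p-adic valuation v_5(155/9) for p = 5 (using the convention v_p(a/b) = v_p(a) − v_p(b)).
v_5(155/9) = 1

Factor powers of 5 from the numerator and denominator of the reduced fraction: 155 = 5^1 · 31 and 9 = 5^0 · 9. Apply v_p(a/b) = v_p(a) − v_p(b): v_5(155/9) = 1 − 0 = 1.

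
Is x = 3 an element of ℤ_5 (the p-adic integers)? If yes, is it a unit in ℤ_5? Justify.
x ∈ ℤ_5^× (unit); v_5(x) = 0

ℤ_5 = {x ∈ ℚ_5 : v_5(x) ≥ 0} and ℤ_5^× = {x ∈ ℤ_5 : v_5(x) = 0}. Here v_5(3) = v_5(num) − v_5(den) = 0; compare against these criteria.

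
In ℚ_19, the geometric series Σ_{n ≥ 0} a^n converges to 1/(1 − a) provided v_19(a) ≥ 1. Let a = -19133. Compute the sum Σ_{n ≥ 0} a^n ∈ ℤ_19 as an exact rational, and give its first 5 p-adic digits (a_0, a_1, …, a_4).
Σ a^n = 1/(1 − a) = 1/19134;  first 5 digits = (1, 0, 4, 16, 15)

v_19(a) = 2 ≥ 1, so the series converges in ℤ_19 to 1/(1 − a) = 1/(1 − (-19133)) = 1/19134. Expand this rational in ℤ_19: compute digits iteratively via d_i = x_i mod 19, x_{i+1} = (x_i − d_i)/19. The first 5 digits are (1, 0, 4, 16, 15).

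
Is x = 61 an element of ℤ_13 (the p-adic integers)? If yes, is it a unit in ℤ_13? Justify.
x ∈ ℤ_13^× (unit); v_13(x) = 0

ℤ_13 = {x ∈ ℚ_13 : v_13(x) ≥ 0} and ℤ_13^× = {x ∈ ℤ_13 : v_13(x) = 0}. Here v_13(61) = v_13(num) − v_13(den) = 0; compare against these criteria.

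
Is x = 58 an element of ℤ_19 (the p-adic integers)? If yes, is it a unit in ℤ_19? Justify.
x ∈ ℤ_19^× (unit); v_19(x) = 0

ℤ_19 = {x ∈ ℚ_19 : v_19(x) ≥ 0} and ℤ_19^× = {x ∈ ℤ_19 : v_19(x) = 0}. Here v_19(58) = v_19(num) − v_19(den) = 0; compare against these criteria.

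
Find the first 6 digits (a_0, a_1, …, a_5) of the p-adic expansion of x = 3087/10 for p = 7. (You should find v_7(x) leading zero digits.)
(a_0, …, a_5) = (0, 0, 0, 3, 6, 4)

v_7(3087/10) = 3, so a_0 = ... = a_2 = 0. Factor out: x = 7^3 · u with u = 9/10 a unit in ℤ_7. Expand u iteratively via a_{v+i} = u_i mod 7, u_{i+1} = (u_i − a_{v+i})/7:
  u_0 = 9/10;  a_3 = 3;  u_1 = (u_0 − 3)/7 = -3/10
  u_1 = -3/10;  a_4 = 6;  u_2 = (u_1 − 6)/7 = -9/10
  u_2 = -9/10;  a_5 = 4;  u_3 = (u_2 − 4)/7 = -7/10
Digits: (0, 0, 0, 3, 6, 4).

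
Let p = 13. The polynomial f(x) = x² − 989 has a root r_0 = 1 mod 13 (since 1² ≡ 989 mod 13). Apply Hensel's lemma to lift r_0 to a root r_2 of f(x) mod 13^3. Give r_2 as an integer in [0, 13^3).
r_2 = 1509 (mod 2197)

Hensel's recurrence: r_{i+1} = r_i − f(r_i)·(f′(r_i))^{-1} mod 13^{i+2}, with f′(x) = 2x. Iterate:
  r_0 = 1 (mod 13)
  r_1 = 157 (mod 169)
  r_2 = 1509 (mod 2197)
Final: r_2 = 1509, and one checks f(r_2) ≡ 0 mod 13^3.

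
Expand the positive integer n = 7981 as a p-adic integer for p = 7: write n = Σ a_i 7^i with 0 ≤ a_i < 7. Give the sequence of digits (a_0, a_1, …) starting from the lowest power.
(a_0, a_1, …) = (1, 6, 1, 2, 3)

Repeated division by 7 gives the digits low-to-high: 7981 = 1 + 6·7^1 + 1·7^2 + 2·7^3 + 3·7^4. Digit sequence: (1, 6, 1, 2, 3).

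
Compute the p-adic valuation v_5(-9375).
v_5(-9375) = 5

v_5(n) is the largest exponent k such that 5^k divides n. Factor out: -9375 = -5^5 · 3. (Sign doesn't affect v_p.) So v_5(-9375) = 5.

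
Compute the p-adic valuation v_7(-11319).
v_7(-11319) = 3

v_7(n) is the largest exponent k such that 7^k divides n. Factor out: -11319 = -7^3 · 33. (Sign doesn't affect v_p.) So v_7(-11319) = 3.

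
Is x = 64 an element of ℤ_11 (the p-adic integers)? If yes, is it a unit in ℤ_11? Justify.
x ∈ ℤ_11^× (unit); v_11(x) = 0

ℤ_11 = {x ∈ ℚ_11 : v_11(x) ≥ 0} and ℤ_11^× = {x ∈ ℤ_11 : v_11(x) = 0}. Here v_11(64) = v_11(num) − v_11(den) = 0; compare against these criteria.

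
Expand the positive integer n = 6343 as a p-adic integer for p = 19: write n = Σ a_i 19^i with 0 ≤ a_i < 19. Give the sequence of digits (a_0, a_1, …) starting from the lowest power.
(a_0, a_1, …) = (16, 10, 17)

Repeated division by 19 gives the digits low-to-high: 6343 = 16 + 10·19^1 + 17·19^2. Digit sequence: (16, 10, 17).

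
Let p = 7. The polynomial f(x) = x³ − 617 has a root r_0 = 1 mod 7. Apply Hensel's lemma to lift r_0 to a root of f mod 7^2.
r_1 = 43 (mod 49)

Hensel: r_{i+1} = r_i − f(r_i)/f′(r_i) mod 7^{i+2}, where f′(x) = 3x². Iterate:
  r_0 = 1 (mod 7)
  r_1 = 43 (mod 49)
Final: r = 43 with f(r) ≡ 0 mod 7^2.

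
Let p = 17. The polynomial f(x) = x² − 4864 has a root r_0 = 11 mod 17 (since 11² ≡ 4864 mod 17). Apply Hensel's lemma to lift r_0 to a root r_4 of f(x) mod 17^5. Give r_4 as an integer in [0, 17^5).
r_4 = 1312615 (mod 1419857)

Hensel's recurrence: r_{i+1} = r_i − f(r_i)·(f′(r_i))^{-1} mod 17^{i+2}, with f′(x) = 2x. Iterate:
  r_0 = 11 (mod 17)
  r_1 = 266 (mod 289)
  r_2 = 844 (mod 4913)
  r_3 = 59800 (mod 83521)
  r_4 = 1312615 (mod 1419857)
Final: r_4 = 1312615, and one checks f(r_4) ≡ 0 mod 17^5.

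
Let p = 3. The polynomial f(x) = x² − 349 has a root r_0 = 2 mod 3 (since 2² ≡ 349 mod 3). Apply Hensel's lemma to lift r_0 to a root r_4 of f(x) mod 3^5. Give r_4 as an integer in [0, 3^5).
r_4 = 86 (mod 243)

Hensel's recurrence: r_{i+1} = r_i − f(r_i)·(f′(r_i))^{-1} mod 3^{i+2}, with f′(x) = 2x. Iterate:
  r_0 = 2 (mod 3)
  r_1 = 5 (mod 9)
  r_2 = 5 (mod 27)
  r_3 = 5 (mod 81)
  r_4 = 86 (mod 243)
Final: r_4 = 86, and one checks f(r_4) ≡ 0 mod 3^5.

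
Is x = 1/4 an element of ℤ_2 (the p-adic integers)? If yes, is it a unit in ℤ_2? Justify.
x ∉ ℤ_2 (v_2(x) = -2 < 0)

ℤ_2 = {x ∈ ℚ_2 : v_2(x) ≥ 0} and ℤ_2^× = {x ∈ ℤ_2 : v_2(x) = 0}. Here v_2(1/4) = v_2(num) − v_2(den) = -2; compare against these criteria.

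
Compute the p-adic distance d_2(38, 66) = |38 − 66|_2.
d_2(38, 66) = 1/4

Step 1 — x − y = 38 − 66 = -28. Step 2 — v_2(-28) = 2 (factor: -28 = −(2^2 · 7); the sign does not affect v_p). Step 3 — |x − y|_2 = 2^{-2} = 1/4.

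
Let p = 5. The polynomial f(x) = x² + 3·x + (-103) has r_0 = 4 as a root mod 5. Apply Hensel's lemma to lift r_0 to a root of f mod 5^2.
r_1 = 4 (mod 25)

Hensel: r_{i+1} = r_i − f(r_i)·(f′(r_i))^{-1} mod 5^{i+2}, f′(x) = 2x + 3. Iterate:
  r_0 = 4 (mod 5)
  r_1 = 4 (mod 25)
Final: r = 4 satisfies f(r) ≡ 0 mod 5^2.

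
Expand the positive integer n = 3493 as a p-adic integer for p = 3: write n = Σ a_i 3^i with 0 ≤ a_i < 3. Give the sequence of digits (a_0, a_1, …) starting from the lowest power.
(a_0, a_1, …) = (1, 0, 1, 0, 1, 2, 1, 1)

Repeated division by 3 gives the digits low-to-high: 3493 = 1 + 1·3^2 + 1·3^4 + 2·3^5 + 1·3^6 + 1·3^7. Digit sequence: (1, 0, 1, 0, 1, 2, 1, 1).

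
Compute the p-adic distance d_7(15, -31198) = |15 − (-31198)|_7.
d_7(15, -31198) = 1/2401

Step 1 — x − y = 15 − (-31198) = 31213. Step 2 — v_7(31213) = 4 (factor: 31213 = (7^4 · 13); the sign does not affect v_p). Step 3 — |x − y|_7 = 7^{-4} = 1/2401.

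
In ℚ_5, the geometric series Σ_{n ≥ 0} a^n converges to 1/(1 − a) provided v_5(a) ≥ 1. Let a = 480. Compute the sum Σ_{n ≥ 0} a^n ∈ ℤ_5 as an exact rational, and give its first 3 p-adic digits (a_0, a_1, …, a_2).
Σ a^n = 1/(1 − a) = -1/479;  first 3 digits = (1, 1, 0)

v_5(a) = 1 ≥ 1, so the series converges in ℤ_5 to 1/(1 − a) = 1/(1 − 480) = -1/479. Expand this rational in ℤ_5: compute digits iteratively via d_i = x_i mod 5, x_{i+1} = (x_i − d_i)/5. The first 3 digits are (1, 1, 0).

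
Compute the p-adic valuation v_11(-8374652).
v_11(-8374652) = 5

v_11(n) is the largest exponent k such that 11^k divides n. Factor out: -8374652 = -11^5 · 52. (Sign doesn't affect v_p.) So v_11(-8374652) = 5.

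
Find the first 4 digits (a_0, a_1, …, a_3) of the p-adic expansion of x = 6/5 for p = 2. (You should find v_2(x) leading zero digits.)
(a_0, …, a_3) = (0, 1, 1, 1)

v_2(6/5) = 1, so a_0 = ... = a_0 = 0. Factor out: x = 2^1 · u with u = 3/5 a unit in ℤ_2. Expand u iteratively via a_{v+i} = u_i mod 2, u_{i+1} = (u_i − a_{v+i})/2:
  u_0 = 3/5;  a_1 = 1;  u_1 = (u_0 − 1)/2 = -1/5
  u_1 = -1/5;  a_2 = 1;  u_2 = (u_1 − 1)/2 = -3/5
  u_2 = -3/5;  a_3 = 1;  u_3 = (u_2 − 1)/2 = -4/5
Digits: (0, 1, 1, 1).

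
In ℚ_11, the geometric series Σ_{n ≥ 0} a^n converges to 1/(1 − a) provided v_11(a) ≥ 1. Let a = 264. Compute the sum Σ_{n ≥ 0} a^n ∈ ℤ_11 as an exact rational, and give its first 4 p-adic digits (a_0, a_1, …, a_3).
Σ a^n = 1/(1 − a) = -1/263;  first 4 digits = (1, 2, 6, 5)

v_11(a) = 1 ≥ 1, so the series converges in ℤ_11 to 1/(1 − a) = 1/(1 − 264) = -1/263. Expand this rational in ℤ_11: compute digits iteratively via d_i = x_i mod 11, x_{i+1} = (x_i − d_i)/11. The first 4 digits are (1, 2, 6, 5).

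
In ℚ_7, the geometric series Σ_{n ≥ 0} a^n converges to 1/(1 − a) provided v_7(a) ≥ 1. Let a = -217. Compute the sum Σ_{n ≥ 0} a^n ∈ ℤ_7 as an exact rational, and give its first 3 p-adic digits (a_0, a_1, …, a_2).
Σ a^n = 1/(1 − a) = 1/218;  first 3 digits = (1, 4, 4)

v_7(a) = 1 ≥ 1, so the series converges in ℤ_7 to 1/(1 − a) = 1/(1 − (-217)) = 1/218. Expand this rational in ℤ_7: compute digits iteratively via d_i = x_i mod 7, x_{i+1} = (x_i − d_i)/7. The first 3 digits are (1, 4, 4).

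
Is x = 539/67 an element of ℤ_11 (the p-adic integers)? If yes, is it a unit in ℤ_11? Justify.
x ∈ ℤ_11 but not a unit; v_11(x) = 1 > 0

ℤ_11 = {x ∈ ℚ_11 : v_11(x) ≥ 0} and ℤ_11^× = {x ∈ ℤ_11 : v_11(x) = 0}. Here v_11(539/67) = v_11(num) − v_11(den) = 1; compare against these criteria.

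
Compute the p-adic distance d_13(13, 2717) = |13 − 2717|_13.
d_13(13, 2717) = 1/169

Step 1 — x − y = 13 − 2717 = -2704. Step 2 — v_13(-2704) = 2 (factor: -2704 = −(13^2 · 16); the sign does not affect v_p). Step 3 — |x − y|_13 = 13^{-2} = 1/169.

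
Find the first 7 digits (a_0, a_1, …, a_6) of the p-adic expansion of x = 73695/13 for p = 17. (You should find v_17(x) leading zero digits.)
(a_0, …, a_6) = (0, 0, 0, 9, 10, 2, 9)

v_17(73695/13) = 3, so a_0 = ... = a_2 = 0. Factor out: x = 17^3 · u with u = 15/13 a unit in ℤ_17. Expand u iteratively via a_{v+i} = u_i mod 17, u_{i+1} = (u_i − a_{v+i})/17:
  u_0 = 15/13;  a_3 = 9;  u_1 = (u_0 − 9)/17 = -6/13
  u_1 = -6/13;  a_4 = 10;  u_2 = (u_1 − 10)/17 = -8/13
  u_2 = -8/13;  a_5 = 2;  u_3 = (u_2 − 2)/17 = -2/13
  u_3 = -2/13;  a_6 = 9;  u_4 = (u_3 − 9)/17 = -7/13
Digits: (0, 0, 0, 9, 10, 2, 9).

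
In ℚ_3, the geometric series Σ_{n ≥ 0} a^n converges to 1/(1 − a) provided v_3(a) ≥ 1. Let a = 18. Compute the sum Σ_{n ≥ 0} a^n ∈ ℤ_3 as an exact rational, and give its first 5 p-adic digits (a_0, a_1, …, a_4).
Σ a^n = 1/(1 − a) = -1/17;  first 5 digits = (1, 0, 2, 0, 1)

v_3(a) = 2 ≥ 1, so the series converges in ℤ_3 to 1/(1 − a) = 1/(1 − 18) = -1/17. Expand this rational in ℤ_3: compute digits iteratively via d_i = x_i mod 3, x_{i+1} = (x_i − d_i)/3. The first 5 digits are (1, 0, 2, 0, 1).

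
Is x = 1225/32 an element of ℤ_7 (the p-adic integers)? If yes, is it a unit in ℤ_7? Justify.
x ∈ ℤ_7 but not a unit; v_7(x) = 2 > 0

ℤ_7 = {x ∈ ℚ_7 : v_7(x) ≥ 0} and ℤ_7^× = {x ∈ ℤ_7 : v_7(x) = 0}. Here v_7(1225/32) = v_7(num) − v_7(den) = 2; compare against these criteria.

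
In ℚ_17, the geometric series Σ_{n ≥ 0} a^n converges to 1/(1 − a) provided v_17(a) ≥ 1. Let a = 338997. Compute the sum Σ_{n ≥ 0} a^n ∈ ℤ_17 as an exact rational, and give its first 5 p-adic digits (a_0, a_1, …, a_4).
Σ a^n = 1/(1 − a) = -1/338996;  first 5 digits = (1, 0, 0, 1, 4)

v_17(a) = 3 ≥ 1, so the series converges in ℤ_17 to 1/(1 − a) = 1/(1 − 338997) = -1/338996. Expand this rational in ℤ_17: compute digits iteratively via d_i = x_i mod 17, x_{i+1} = (x_i − d_i)/17. The first 5 digits are (1, 0, 0, 1, 4).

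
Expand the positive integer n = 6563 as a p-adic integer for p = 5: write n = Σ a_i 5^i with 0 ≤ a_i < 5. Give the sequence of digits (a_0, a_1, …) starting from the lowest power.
(a_0, a_1, …) = (3, 2, 2, 2, 0, 2)

Repeated division by 5 gives the digits low-to-high: 6563 = 3 + 2·5^1 + 2·5^2 + 2·5^3 + 2·5^5. Digit sequence: (3, 2, 2, 2, 0, 2).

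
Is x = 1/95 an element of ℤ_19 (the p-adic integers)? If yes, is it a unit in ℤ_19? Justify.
x ∉ ℤ_19 (v_19(x) = -1 < 0)

ℤ_19 = {x ∈ ℚ_19 : v_19(x) ≥ 0} and ℤ_19^× = {x ∈ ℤ_19 : v_19(x) = 0}. Here v_19(1/95) = v_19(num) − v_19(den) = -1; compare against these criteria.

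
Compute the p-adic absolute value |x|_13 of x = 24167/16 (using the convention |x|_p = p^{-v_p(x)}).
|24167/16|_13 = 1/2197

Step 1 — compute v_13(x) by factoring powers of 13 out of the numerator and denominator: v_13(24167/16) = 3. Step 2 — apply |x|_p = p^{-v_p(x)} = 13^{-3} = 1/2197.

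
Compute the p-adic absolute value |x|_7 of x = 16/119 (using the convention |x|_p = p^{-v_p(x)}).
|16/119|_7 = 7

Step 1 — compute v_7(x) by factoring powers of 7 out of the numerator and denominator: v_7(16/119) = -1. Step 2 — apply |x|_p = p^{-v_p(x)} = 7^{1} = 7.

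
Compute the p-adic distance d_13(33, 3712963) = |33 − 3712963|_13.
d_13(33, 3712963) = 1/371293

Step 1 — x − y = 33 − 3712963 = -3712930. Step 2 — v_13(-3712930) = 5 (factor: -3712930 = −(13^5 · 10); the sign does not affect v_p). Step 3 — |x − y|_13 = 13^{-5} = 1/371293.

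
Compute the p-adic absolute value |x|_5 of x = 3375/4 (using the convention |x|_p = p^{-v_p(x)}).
|3375/4|_5 = 1/125

Step 1 — compute v_5(x) by factoring powers of 5 out of the numerator and denominator: v_5(3375/4) = 3. Step 2 — apply |x|_p = p^{-v_p(x)} = 5^{-3} = 1/125.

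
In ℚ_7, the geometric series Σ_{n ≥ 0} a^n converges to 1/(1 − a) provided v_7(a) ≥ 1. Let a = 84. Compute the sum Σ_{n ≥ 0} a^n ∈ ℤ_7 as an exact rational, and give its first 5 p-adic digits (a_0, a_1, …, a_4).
Σ a^n = 1/(1 − a) = -1/83;  first 5 digits = (1, 5, 5, 5, 6)

v_7(a) = 1 ≥ 1, so the series converges in ℤ_7 to 1/(1 − a) = 1/(1 − 84) = -1/83. Expand this rational in ℤ_7: compute digits iteratively via d_i = x_i mod 7, x_{i+1} = (x_i − d_i)/7. The first 5 digits are (1, 5, 5, 5, 6).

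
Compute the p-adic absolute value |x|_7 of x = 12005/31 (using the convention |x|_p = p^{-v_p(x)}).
|12005/31|_7 = 1/2401

Step 1 — compute v_7(x) by factoring powers of 7 out of the numerator and denominator: v_7(12005/31) = 4. Step 2 — apply |x|_p = p^{-v_p(x)} = 7^{-4} = 1/2401.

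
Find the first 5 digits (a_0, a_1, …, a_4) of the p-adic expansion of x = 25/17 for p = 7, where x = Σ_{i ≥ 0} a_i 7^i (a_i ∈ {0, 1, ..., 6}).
(a_0, …, a_4) = (6, 1, 1, 6, 2)

v_7(25/17) = 0 (numerator and denominator both coprime to 7), so x ∈ ℤ_7^×. Compute digits iteratively via a_i = x_i mod 7, x_{i+1} = (x_i − a_i)/7, with x_0 = x:
  x_0 = 25/17;  a_0 = 6;  x_1 = (x_0 − 6)/7 = -11/17
  x_1 = -11/17;  a_1 = 1;  x_2 = (x_1 − 1)/7 = -4/17
  x_2 = -4/17;  a_2 = 1;  x_3 = (x_2 − 1)/7 = -3/17
  x_3 = -3/17;  a_3 = 6;  x_4 = (x_3 − 6)/7 = -15/17
  x_4 = -15/17;  a_4 = 2;  x_5 = (x_4 − 2)/7 = -7/17
Digits: (6, 1, 1, 6, 2).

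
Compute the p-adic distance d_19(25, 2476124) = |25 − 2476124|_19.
d_19(25, 2476124) = 1/2476099

Step 1 — x − y = 25 − 2476124 = -2476099. Step 2 — v_19(-2476099) = 5 (factor: -2476099 = −(19^5 · 1); the sign does not affect v_p). Step 3 — |x − y|_19 = 19^{-5} = 1/2476099.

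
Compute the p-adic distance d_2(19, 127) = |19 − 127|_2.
d_2(19, 127) = 1/4

Step 1 — x − y = 19 − 127 = -108. Step 2 — v_2(-108) = 2 (factor: -108 = −(2^2 · 27); the sign does not affect v_p). Step 3 — |x − y|_2 = 2^{-2} = 1/4.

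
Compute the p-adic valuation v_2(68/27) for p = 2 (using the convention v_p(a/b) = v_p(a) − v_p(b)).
v_2(68/27) = 2

Factor powers of 2 from the numerator and denominator of the reduced fraction: 68 = 2^2 · 17 and 27 = 2^0 · 27. Apply v_p(a/b) = v_p(a) − v_p(b): v_2(68/27) = 2 − 0 = 2.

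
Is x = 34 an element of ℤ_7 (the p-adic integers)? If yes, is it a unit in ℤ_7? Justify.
x ∈ ℤ_7^× (unit); v_7(x) = 0

ℤ_7 = {x ∈ ℚ_7 : v_7(x) ≥ 0} and ℤ_7^× = {x ∈ ℤ_7 : v_7(x) = 0}. Here v_7(34) = v_7(num) − v_7(den) = 0; compare against these criteria.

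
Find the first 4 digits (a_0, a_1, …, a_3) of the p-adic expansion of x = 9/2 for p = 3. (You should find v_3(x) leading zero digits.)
(a_0, …, a_3) = (0, 0, 2, 1)

v_3(9/2) = 2, so a_0 = ... = a_1 = 0. Factor out: x = 3^2 · u with u = 1/2 a unit in ℤ_3. Expand u iteratively via a_{v+i} = u_i mod 3, u_{i+1} = (u_i − a_{v+i})/3:
  u_0 = 1/2;  a_2 = 2;  u_1 = (u_0 − 2)/3 = -1/2
  u_1 = -1/2;  a_3 = 1;  u_2 = (u_1 − 1)/3 = -1/2
Digits: (0, 0, 2, 1).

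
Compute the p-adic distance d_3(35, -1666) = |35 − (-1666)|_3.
d_3(35, -1666) = 1/243

Step 1 — x − y = 35 − (-1666) = 1701. Step 2 — v_3(1701) = 5 (factor: 1701 = (3^5 · 7); the sign does not affect v_p). Step 3 — |x − y|_3 = 3^{-5} = 1/243.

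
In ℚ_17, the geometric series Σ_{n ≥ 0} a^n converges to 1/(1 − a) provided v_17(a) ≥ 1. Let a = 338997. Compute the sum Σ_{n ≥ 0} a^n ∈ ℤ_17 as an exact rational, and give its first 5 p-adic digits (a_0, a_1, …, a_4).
Σ a^n = 1/(1 − a) = -1/338996;  first 5 digits = (1, 0, 0, 1, 4)

v_17(a) = 3 ≥ 1, so the series converges in ℤ_17 to 1/(1 − a) = 1/(1 − 338997) = -1/338996. Expand this rational in ℤ_17: compute digits iteratively via d_i = x_i mod 17, x_{i+1} = (x_i − d_i)/17. The first 5 digits are (1, 0, 0, 1, 4).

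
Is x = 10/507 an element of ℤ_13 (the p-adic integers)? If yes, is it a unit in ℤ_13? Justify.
x ∉ ℤ_13 (v_13(x) = -2 < 0)

ℤ_13 = {x ∈ ℚ_13 : v_13(x) ≥ 0} and ℤ_13^× = {x ∈ ℤ_13 : v_13(x) = 0}. Here v_13(10/507) = v_13(num) − v_13(den) = -2; compare against these criteria.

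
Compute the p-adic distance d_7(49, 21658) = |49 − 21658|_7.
d_7(49, 21658) = 1/2401

Step 1 — x − y = 49 − 21658 = -21609. Step 2 — v_7(-21609) = 4 (factor: -21609 = −(7^4 · 9); the sign does not affect v_p). Step 3 — |x − y|_7 = 7^{-4} = 1/2401.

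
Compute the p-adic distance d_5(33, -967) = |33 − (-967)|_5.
d_5(33, -967) = 1/125

Step 1 — x − y = 33 − (-967) = 1000. Step 2 — v_5(1000) = 3 (factor: 1000 = (5^3 · 8); the sign does not affect v_p). Step 3 — |x − y|_5 = 5^{-3} = 1/125.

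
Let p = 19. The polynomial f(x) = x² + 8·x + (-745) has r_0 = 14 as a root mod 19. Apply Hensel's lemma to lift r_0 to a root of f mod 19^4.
r_3 = 3225 (mod 130321)

Hensel: r_{i+1} = r_i − f(r_i)·(f′(r_i))^{-1} mod 19^{i+2}, f′(x) = 2x + 8. Iterate:
  r_0 = 14 (mod 19)
  r_1 = 337 (mod 361)
  r_2 = 3225 (mod 6859)
  r_3 = 3225 (mod 130321)
Final: r = 3225 satisfies f(r) ≡ 0 mod 19^4.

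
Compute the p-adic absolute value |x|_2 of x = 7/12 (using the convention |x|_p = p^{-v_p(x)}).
|7/12|_2 = 4

Step 1 — compute v_2(x) by factoring powers of 2 out of the numerator and denominator: v_2(7/12) = -2. Step 2 — apply |x|_p = p^{-v_p(x)} = 2^{2} = 4.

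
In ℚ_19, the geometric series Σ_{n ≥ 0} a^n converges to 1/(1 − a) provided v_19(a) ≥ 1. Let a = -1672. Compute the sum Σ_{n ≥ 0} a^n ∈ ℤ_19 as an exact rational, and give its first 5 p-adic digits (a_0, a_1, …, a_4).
Σ a^n = 1/(1 − a) = 1/1673;  first 5 digits = (1, 7, 6, 9, 14)

v_19(a) = 1 ≥ 1, so the series converges in ℤ_19 to 1/(1 − a) = 1/(1 − (-1672)) = 1/1673. Expand this rational in ℤ_19: compute digits iteratively via d_i = x_i mod 19, x_{i+1} = (x_i − d_i)/19. The first 5 digits are (1, 7, 6, 9, 14).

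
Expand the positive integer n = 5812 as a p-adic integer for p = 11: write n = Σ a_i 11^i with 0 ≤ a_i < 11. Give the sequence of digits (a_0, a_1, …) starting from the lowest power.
(a_0, a_1, …) = (4, 0, 4, 4)

Repeated division by 11 gives the digits low-to-high: 5812 = 4 + 4·11^2 + 4·11^3. Digit sequence: (4, 0, 4, 4).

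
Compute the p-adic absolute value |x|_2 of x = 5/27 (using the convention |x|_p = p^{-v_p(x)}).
|5/27|_2 = 1

Step 1 — compute v_2(x) by factoring powers of 2 out of the numerator and denominator: v_2(5/27) = 0. Step 2 — apply |x|_p = p^{-v_p(x)} = 2^{0} = 1.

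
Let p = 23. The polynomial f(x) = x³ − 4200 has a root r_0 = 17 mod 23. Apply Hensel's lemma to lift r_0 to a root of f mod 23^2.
r_1 = 270 (mod 529)

Hensel: r_{i+1} = r_i − f(r_i)/f′(r_i) mod 23^{i+2}, where f′(x) = 3x². Iterate:
  r_0 = 17 (mod 23)
  r_1 = 270 (mod 529)
Final: r = 270 with f(r) ≡ 0 mod 23^2.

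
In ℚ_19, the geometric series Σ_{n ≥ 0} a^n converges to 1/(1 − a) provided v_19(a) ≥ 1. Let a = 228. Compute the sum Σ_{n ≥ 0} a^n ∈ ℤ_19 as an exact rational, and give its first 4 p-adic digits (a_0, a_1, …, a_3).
Σ a^n = 1/(1 − a) = -1/227;  first 4 digits = (1, 12, 11, 6)

v_19(a) = 1 ≥ 1, so the series converges in ℤ_19 to 1/(1 − a) = 1/(1 − 228) = -1/227. Expand this rational in ℤ_19: compute digits iteratively via d_i = x_i mod 19, x_{i+1} = (x_i − d_i)/19. The first 4 digits are (1, 12, 11, 6).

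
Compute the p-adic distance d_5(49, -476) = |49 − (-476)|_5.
d_5(49, -476) = 1/25

Step 1 — x − y = 49 − (-476) = 525. Step 2 — v_5(525) = 2 (factor: 525 = (5^2 · 21); the sign does not affect v_p). Step 3 — |x − y|_5 = 5^{-2} = 1/25.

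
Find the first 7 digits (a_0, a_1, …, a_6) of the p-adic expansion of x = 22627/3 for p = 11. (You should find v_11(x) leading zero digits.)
(a_0, …, a_6) = (0, 0, 0, 2, 4, 7, 3)

v_11(22627/3) = 3, so a_0 = ... = a_2 = 0. Factor out: x = 11^3 · u with u = 17/3 a unit in ℤ_11. Expand u iteratively via a_{v+i} = u_i mod 11, u_{i+1} = (u_i − a_{v+i})/11:
  u_0 = 17/3;  a_3 = 2;  u_1 = (u_0 − 2)/11 = 1/3
  u_1 = 1/3;  a_4 = 4;  u_2 = (u_1 − 4)/11 = -1/3
  u_2 = -1/3;  a_5 = 7;  u_3 = (u_2 − 7)/11 = -2/3
  u_3 = -2/3;  a_6 = 3;  u_4 = (u_3 − 3)/11 = -1/3
Digits: (0, 0, 0, 2, 4, 7, 3).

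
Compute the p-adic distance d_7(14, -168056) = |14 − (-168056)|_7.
d_7(14, -168056) = 1/16807

Step 1 — x − y = 14 − (-168056) = 168070. Step 2 — v_7(168070) = 5 (factor: 168070 = (7^5 · 10); the sign does not affect v_p). Step 3 — |x − y|_7 = 7^{-5} = 1/16807.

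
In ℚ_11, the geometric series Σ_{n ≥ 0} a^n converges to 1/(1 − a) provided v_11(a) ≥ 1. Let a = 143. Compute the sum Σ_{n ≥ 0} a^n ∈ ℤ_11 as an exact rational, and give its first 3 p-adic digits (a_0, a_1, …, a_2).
Σ a^n = 1/(1 − a) = -1/142;  first 3 digits = (1, 2, 5)

v_11(a) = 1 ≥ 1, so the series converges in ℤ_11 to 1/(1 − a) = 1/(1 − 143) = -1/142. Expand this rational in ℤ_11: compute digits iteratively via d_i = x_i mod 11, x_{i+1} = (x_i − d_i)/11. The first 3 digits are (1, 2, 5).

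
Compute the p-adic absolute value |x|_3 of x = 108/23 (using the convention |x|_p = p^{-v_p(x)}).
|108/23|_3 = 1/27

Step 1 — compute v_3(x) by factoring powers of 3 out of the numerator and denominator: v_3(108/23) = 3. Step 2 — apply |x|_p = p^{-v_p(x)} = 3^{-3} = 1/27.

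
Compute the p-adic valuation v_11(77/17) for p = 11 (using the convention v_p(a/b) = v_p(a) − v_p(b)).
v_11(77/17) = 1

Factor powers of 11 from the numerator and denominator of the reduced fraction: 77 = 11^1 · 7 and 17 = 11^0 · 17. Apply v_p(a/b) = v_p(a) − v_p(b): v_11(77/17) = 1 − 0 = 1.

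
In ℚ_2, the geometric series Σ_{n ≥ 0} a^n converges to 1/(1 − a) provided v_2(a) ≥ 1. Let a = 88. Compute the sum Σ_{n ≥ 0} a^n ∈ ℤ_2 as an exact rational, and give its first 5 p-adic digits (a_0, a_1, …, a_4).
Σ a^n = 1/(1 − a) = -1/87;  first 5 digits = (1, 0, 0, 1, 1)

v_2(a) = 3 ≥ 1, so the series converges in ℤ_2 to 1/(1 − a) = 1/(1 − 88) = -1/87. Expand this rational in ℤ_2: compute digits iteratively via d_i = x_i mod 2, x_{i+1} = (x_i − d_i)/2. The first 5 digits are (1, 0, 0, 1, 1).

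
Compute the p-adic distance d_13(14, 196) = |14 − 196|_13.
d_13(14, 196) = 1/13

Step 1 — x − y = 14 − 196 = -182. Step 2 — v_13(-182) = 1 (factor: -182 = −(13^1 · 14); the sign does not affect v_p). Step 3 — |x − y|_13 = 13^{-1} = 1/13.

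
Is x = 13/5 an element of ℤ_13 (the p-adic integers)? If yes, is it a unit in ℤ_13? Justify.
x ∈ ℤ_13 but not a unit; v_13(x) = 1 > 0

ℤ_13 = {x ∈ ℚ_13 : v_13(x) ≥ 0} and ℤ_13^× = {x ∈ ℤ_13 : v_13(x) = 0}. Here v_13(13/5) = v_13(num) − v_13(den) = 1; compare against these criteria.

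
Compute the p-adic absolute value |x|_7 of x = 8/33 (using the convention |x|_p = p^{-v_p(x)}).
|8/33|_7 = 1

Step 1 — compute v_7(x) by factoring powers of 7 out of the numerator and denominator: v_7(8/33) = 0. Step 2 — apply |x|_p = p^{-v_p(x)} = 7^{0} = 1.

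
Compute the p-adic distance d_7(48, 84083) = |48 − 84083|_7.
d_7(48, 84083) = 1/16807

Step 1 — x − y = 48 − 84083 = -84035. Step 2 — v_7(-84035) = 5 (factor: -84035 = −(7^5 · 5); the sign does not affect v_p). Step 3 — |x − y|_7 = 7^{-5} = 1/16807.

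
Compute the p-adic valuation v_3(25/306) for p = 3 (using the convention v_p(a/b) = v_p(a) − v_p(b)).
v_3(25/306) = -2

Factor powers of 3 from the numerator and denominator of the reduced fraction: 25 = 3^0 · 25 and 306 = 3^2 · 34. Apply v_p(a/b) = v_p(a) − v_p(b): v_3(25/306) = 0 − 2 = -2.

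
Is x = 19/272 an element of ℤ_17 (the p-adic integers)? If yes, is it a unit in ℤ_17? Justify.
x ∉ ℤ_17 (v_17(x) = -1 < 0)

ℤ_17 = {x ∈ ℚ_17 : v_17(x) ≥ 0} and ℤ_17^× = {x ∈ ℤ_17 : v_17(x) = 0}. Here v_17(19/272) = v_17(num) − v_17(den) = -1; compare against these criteria.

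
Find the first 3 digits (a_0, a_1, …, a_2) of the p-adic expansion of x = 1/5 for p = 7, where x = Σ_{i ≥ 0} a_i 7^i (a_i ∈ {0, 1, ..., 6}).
(a_0, …, a_2) = (3, 1, 4)

v_7(1/5) = 0 (numerator and denominator both coprime to 7), so x ∈ ℤ_7^×. Compute digits iteratively via a_i = x_i mod 7, x_{i+1} = (x_i − a_i)/7, with x_0 = x:
  x_0 = 1/5;  a_0 = 3;  x_1 = (x_0 − 3)/7 = -2/5
  x_1 = -2/5;  a_1 = 1;  x_2 = (x_1 − 1)/7 = -1/5
  x_2 = -1/5;  a_2 = 4;  x_3 = (x_2 − 4)/7 = -3/5
Digits: (3, 1, 4).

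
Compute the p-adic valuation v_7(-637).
v_7(-637) = 2

v_7(n) is the largest exponent k such that 7^k divides n. Factor out: -637 = -7^2 · 13. (Sign doesn't affect v_p.) So v_7(-637) = 2.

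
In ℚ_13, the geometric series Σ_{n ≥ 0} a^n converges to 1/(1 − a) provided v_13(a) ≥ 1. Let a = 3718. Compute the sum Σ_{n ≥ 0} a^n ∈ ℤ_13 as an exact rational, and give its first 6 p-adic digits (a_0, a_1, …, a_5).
Σ a^n = 1/(1 − a) = -1/3717;  first 6 digits = (1, 0, 9, 1, 3, 11)

v_13(a) = 2 ≥ 1, so the series converges in ℤ_13 to 1/(1 − a) = 1/(1 − 3718) = -1/3717. Expand this rational in ℤ_13: compute digits iteratively via d_i = x_i mod 13, x_{i+1} = (x_i − d_i)/13. The first 6 digits are (1, 0, 9, 1, 3, 11).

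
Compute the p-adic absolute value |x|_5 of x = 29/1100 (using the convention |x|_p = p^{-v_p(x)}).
|29/1100|_5 = 25

Step 1 — compute v_5(x) by factoring powers of 5 out of the numerator and denominator: v_5(29/1100) = -2. Step 2 — apply |x|_p = p^{-v_p(x)} = 5^{2} = 25.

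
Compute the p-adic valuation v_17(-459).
v_17(-459) = 1

v_17(n) is the largest exponent k such that 17^k divides n. Factor out: -459 = -17^1 · 27. (Sign doesn't affect v_p.) So v_17(-459) = 1.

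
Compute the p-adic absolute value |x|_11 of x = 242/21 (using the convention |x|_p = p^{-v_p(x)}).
|242/21|_11 = 1/121

Step 1 — compute v_11(x) by factoring powers of 11 out of the numerator and denominator: v_11(242/21) = 2. Step 2 — apply |x|_p = p^{-v_p(x)} = 11^{-2} = 1/121.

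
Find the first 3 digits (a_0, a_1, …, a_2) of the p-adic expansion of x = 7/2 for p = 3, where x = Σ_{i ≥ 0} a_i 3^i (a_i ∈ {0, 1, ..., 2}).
(a_0, …, a_2) = (2, 2, 1)

v_3(7/2) = 0 (numerator and denominator both coprime to 3), so x ∈ ℤ_3^×. Compute digits iteratively via a_i = x_i mod 3, x_{i+1} = (x_i − a_i)/3, with x_0 = x:
  x_0 = 7/2;  a_0 = 2;  x_1 = (x_0 − 2)/3 = 1/2
  x_1 = 1/2;  a_1 = 2;  x_2 = (x_1 − 2)/3 = -1/2
  x_2 = -1/2;  a_2 = 1;  x_3 = (x_2 − 1)/3 = -1/2
Digits: (2, 2, 1).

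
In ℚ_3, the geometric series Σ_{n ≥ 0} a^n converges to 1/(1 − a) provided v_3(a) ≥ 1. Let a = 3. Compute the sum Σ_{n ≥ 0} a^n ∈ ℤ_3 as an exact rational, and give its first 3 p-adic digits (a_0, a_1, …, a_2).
Σ a^n = 1/(1 − a) = -1/2;  first 3 digits = (1, 1, 1)

v_3(a) = 1 ≥ 1, so the series converges in ℤ_3 to 1/(1 − a) = 1/(1 − 3) = -1/2. Expand this rational in ℤ_3: compute digits iteratively via d_i = x_i mod 3, x_{i+1} = (x_i − d_i)/3. The first 3 digits are (1, 1, 1).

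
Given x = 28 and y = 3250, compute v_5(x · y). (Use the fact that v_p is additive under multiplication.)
v_5(91000) = 3

v_p(x) = 0 (factor: 28 = 5^0 · 28); v_p(y) = 3 (factor: 3250 = 5^3 · 26). Additivity: v_p(xy) = v_p(x) + v_p(y) = 0 + 3 = 3. (Direct check: xy = 91000 = 5^3 · (728).)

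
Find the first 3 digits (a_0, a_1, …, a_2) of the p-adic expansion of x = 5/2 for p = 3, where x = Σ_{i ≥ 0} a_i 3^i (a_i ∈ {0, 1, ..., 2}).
(a_0, …, a_2) = (1, 2, 1)

v_3(5/2) = 0 (numerator and denominator both coprime to 3), so x ∈ ℤ_3^×. Compute digits iteratively via a_i = x_i mod 3, x_{i+1} = (x_i − a_i)/3, with x_0 = x:
  x_0 = 5/2;  a_0 = 1;  x_1 = (x_0 − 1)/3 = 1/2
  x_1 = 1/2;  a_1 = 2;  x_2 = (x_1 − 2)/3 = -1/2
  x_2 = -1/2;  a_2 = 1;  x_3 = (x_2 − 1)/3 = -1/2
Digits: (1, 2, 1).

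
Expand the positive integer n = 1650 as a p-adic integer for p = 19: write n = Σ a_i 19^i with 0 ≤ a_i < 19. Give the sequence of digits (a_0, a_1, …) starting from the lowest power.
(a_0, a_1, …) = (16, 10, 4)

Repeated division by 19 gives the digits low-to-high: 1650 = 16 + 10·19^1 + 4·19^2. Digit sequence: (16, 10, 4).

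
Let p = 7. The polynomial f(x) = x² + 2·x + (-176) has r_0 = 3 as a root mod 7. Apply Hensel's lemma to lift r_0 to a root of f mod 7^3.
r_2 = 213 (mod 343)

Hensel: r_{i+1} = r_i − f(r_i)·(f′(r_i))^{-1} mod 7^{i+2}, f′(x) = 2x + 2. Iterate:
  r_0 = 3 (mod 7)
  r_1 = 17 (mod 49)
  r_2 = 213 (mod 343)
Final: r = 213 satisfies f(r) ≡ 0 mod 7^3.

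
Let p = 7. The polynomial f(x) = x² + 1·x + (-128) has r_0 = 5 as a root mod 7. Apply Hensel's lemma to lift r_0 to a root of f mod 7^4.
r_3 = 887 (mod 2401)

Hensel: r_{i+1} = r_i − f(r_i)·(f′(r_i))^{-1} mod 7^{i+2}, f′(x) = 2x + 1. Iterate:
  r_0 = 5 (mod 7)
  r_1 = 5 (mod 49)
  r_2 = 201 (mod 343)
  r_3 = 887 (mod 2401)
Final: r = 887 satisfies f(r) ≡ 0 mod 7^4.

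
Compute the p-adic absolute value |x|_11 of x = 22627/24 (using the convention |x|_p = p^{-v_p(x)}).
|22627/24|_11 = 1/1331

Step 1 — compute v_11(x) by factoring powers of 11 out of the numerator and denominator: v_11(22627/24) = 3. Step 2 — apply |x|_p = p^{-v_p(x)} = 11^{-3} = 1/1331.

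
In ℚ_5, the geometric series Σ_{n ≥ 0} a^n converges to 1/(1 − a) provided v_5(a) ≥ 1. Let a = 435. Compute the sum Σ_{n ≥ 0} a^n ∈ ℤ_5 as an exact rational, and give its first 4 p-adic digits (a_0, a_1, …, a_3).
Σ a^n = 1/(1 − a) = -1/434;  first 4 digits = (1, 2, 1, 0)

v_5(a) = 1 ≥ 1, so the series converges in ℤ_5 to 1/(1 − a) = 1/(1 − 435) = -1/434. Expand this rational in ℤ_5: compute digits iteratively via d_i = x_i mod 5, x_{i+1} = (x_i − d_i)/5. The first 4 digits are (1, 2, 1, 0).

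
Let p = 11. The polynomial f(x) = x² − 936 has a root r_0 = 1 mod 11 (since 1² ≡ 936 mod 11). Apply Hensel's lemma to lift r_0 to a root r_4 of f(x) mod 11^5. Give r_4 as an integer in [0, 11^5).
r_4 = 89343 (mod 161051)

Hensel's recurrence: r_{i+1} = r_i − f(r_i)·(f′(r_i))^{-1} mod 11^{i+2}, with f′(x) = 2x. Iterate:
  r_0 = 1 (mod 11)
  r_1 = 45 (mod 121)
  r_2 = 166 (mod 1331)
  r_3 = 1497 (mod 14641)
  r_4 = 89343 (mod 161051)
Final: r_4 = 89343, and one checks f(r_4) ≡ 0 mod 11^5.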